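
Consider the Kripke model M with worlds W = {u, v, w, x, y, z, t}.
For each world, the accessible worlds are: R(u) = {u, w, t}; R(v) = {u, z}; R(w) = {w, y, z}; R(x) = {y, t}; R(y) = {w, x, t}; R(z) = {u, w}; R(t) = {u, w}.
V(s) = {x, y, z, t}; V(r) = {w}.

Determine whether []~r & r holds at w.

At w: []~r is false, r is true, so []~r & r is false.
  At w: []~r requires ~r at every successor {w, y, z}.
    ~r fails at w, so []~r is false at w.

No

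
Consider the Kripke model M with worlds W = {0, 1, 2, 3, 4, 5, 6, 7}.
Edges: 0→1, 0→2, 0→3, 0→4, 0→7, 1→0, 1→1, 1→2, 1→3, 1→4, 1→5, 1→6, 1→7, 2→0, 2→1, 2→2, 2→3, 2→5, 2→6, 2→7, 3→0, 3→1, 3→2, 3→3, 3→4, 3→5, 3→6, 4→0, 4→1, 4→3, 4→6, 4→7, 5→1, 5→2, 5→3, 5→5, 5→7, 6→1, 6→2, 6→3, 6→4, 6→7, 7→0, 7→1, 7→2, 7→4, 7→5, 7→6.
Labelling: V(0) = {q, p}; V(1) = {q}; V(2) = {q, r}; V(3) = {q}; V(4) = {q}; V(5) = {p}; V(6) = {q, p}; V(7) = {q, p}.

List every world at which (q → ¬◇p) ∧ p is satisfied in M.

5

Let φ = (q → ¬◇p) ∧ p. Evaluate φ at each world:
  0 (successors {1, 2, 3, 4, 7}): φ is false.
  1 (successors {0, 1, 2, 3, 4, 5, 6, 7}): φ is false.
  2 (successors {0, 1, 2, 3, 5, 6, 7}): φ is false.
  3 (successors {0, 1, 2, 3, 4, 5, 6}): φ is false.
  4 (successors {0, 1, 3, 6, 7}): φ is false.
  5 (successors {1, 2, 3, 5, 7}): φ is true.
  6 (successors {1, 2, 3, 4, 7}): φ is false.
  7 (successors {0, 1, 2, 4, 5, 6}): φ is false.
For instance, at 7:
  At 7: q → ¬◇p is false, p is true, so (q → ¬◇p) ∧ p is false.
    At 7: q is true, ¬◇p is false, so q → ¬◇p is false.
      At 7: ◇p is true, so ¬◇p is false.
Satisfying worlds: {5}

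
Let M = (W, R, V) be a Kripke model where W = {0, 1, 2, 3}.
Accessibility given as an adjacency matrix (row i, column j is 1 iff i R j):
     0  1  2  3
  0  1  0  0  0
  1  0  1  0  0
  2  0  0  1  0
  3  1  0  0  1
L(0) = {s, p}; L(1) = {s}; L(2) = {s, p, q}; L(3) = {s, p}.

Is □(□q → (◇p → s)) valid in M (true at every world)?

Yes

Let φ = □(□q → (◇p → s)). Evaluate φ at each world:
  0 (successors {0}): φ is true.
  1 (successors {1}): φ is true.
  2 (successors {2}): φ is true.
  3 (successors {0, 3}): φ is true.
For instance, at 3:
  At 3: □(□q → (◇p → s)) requires □q → (◇p → s) at every successor {0, 3}.
      At 0: □q is false, ◇p → s is true, so □q → (◇p → s) is true.
      At 3: □q is false, ◇p → s is true, so □q → (◇p → s) is true.
  So □(□q → (◇p → s)) is true at 3.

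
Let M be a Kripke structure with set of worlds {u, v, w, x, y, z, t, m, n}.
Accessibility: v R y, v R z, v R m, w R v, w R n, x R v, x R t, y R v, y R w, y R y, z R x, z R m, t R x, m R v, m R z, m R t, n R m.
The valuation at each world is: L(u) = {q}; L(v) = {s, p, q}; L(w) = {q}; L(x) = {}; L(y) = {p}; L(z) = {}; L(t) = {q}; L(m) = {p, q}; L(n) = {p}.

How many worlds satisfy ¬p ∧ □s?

Let φ = ¬p ∧ □s. Evaluate φ at each world:
  u (successors ∅): φ is true.
  v (successors {y, z, m}): φ is false.
  w (successors {v, n}): φ is false.
  x (successors {v, t}): φ is false.
  y (successors {v, w, y}): φ is false.
  z (successors {x, m}): φ is false.
  t (successors {x}): φ is false.
  m (successors {v, z, t}): φ is false.
  n (successors {m}): φ is false.
For instance, at z:
  At z: ¬p is true, □s is false, so ¬p ∧ □s is false.
    At z: □s requires s at every successor {x, m}.
      s fails at x, so □s is false at z.
Satisfying worlds: {u}

1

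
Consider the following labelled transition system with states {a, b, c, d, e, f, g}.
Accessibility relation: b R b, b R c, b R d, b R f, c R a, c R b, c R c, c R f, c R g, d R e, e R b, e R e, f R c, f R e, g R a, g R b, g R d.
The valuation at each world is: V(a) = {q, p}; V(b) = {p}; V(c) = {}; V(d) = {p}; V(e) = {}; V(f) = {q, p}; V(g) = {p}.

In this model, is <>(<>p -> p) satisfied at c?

Yes

Recall that <>ψ holds at a world iff ψ holds at some accessible world.
At c: <>(<>p -> p) requires <>p -> p at some successor in {a, b, c, f, g}.
  <>p -> p holds at a, so <>(<>p -> p) is true at c.
    At a: <>p is false, p is true, so <>p -> p is true.
      At a: no accessible worlds, so <>p is false.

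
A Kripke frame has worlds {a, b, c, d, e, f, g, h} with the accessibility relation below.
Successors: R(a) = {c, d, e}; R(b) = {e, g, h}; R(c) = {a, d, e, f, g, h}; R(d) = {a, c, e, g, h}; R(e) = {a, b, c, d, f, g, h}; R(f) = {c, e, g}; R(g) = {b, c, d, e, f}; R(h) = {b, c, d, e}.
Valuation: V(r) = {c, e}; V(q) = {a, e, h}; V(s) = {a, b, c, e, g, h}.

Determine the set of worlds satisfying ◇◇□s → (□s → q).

Let φ = ◇◇□s → (□s → q). Evaluate φ at each world:
  a (successors {c, d, e}): φ is true.
  b (successors {e, g, h}): φ is false.
  c (successors {a, d, e, f, g, h}): φ is true.
  d (successors {a, c, e, g, h}): φ is false.
  e (successors {a, b, c, d, f, g, h}): φ is true.
  f (successors {c, e, g}): φ is false.
  g (successors {b, c, d, e, f}): φ is true.
  h (successors {b, c, d, e}): φ is true.
For instance, at a:
  At a: ◇◇□s is true, □s → q is true, so ◇◇□s → (□s → q) is true.
    At a: ◇◇□s requires ◇□s at some successor in {c, d, e}.
      ◇□s holds at c, so ◇◇□s is true at a.
    At a: □s is false, q is true, so □s → q is true.
      At a: □s requires s at every successor {c, d, e}.
        s fails at d, so □s is false at a.
Satisfying worlds: {a, c, e, g, h}

a, c, e, g, h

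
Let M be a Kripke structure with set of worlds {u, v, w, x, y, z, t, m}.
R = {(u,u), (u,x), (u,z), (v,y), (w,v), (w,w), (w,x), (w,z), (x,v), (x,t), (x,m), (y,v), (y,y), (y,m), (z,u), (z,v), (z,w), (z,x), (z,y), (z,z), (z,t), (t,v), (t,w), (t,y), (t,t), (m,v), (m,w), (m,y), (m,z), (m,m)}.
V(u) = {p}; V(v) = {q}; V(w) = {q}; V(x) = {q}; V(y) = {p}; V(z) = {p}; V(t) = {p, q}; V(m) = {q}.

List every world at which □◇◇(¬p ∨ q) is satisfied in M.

u, v, w, x, y, z, t, m

Let φ = □◇◇(¬p ∨ q). Evaluate φ at each world:
  u (successors {u, x, z}): φ is true.
  v (successors {y}): φ is true.
  w (successors {v, w, x, z}): φ is true.
  x (successors {v, t, m}): φ is true.
  y (successors {v, y, m}): φ is true.
  z (successors {u, v, w, x, y, z, t}): φ is true.
  t (successors {v, w, y, t}): φ is true.
  m (successors {v, w, y, z, m}): φ is true.
For instance, at t:
  At t: □◇◇(¬p ∨ q) requires ◇◇(¬p ∨ q) at every successor {v, w, y, t}.
    At v: ◇◇(¬p ∨ q) is true.
    At w: ◇◇(¬p ∨ q) is true.
    At y: ◇◇(¬p ∨ q) is true.
    At t: ◇◇(¬p ∨ q) is true.
  So □◇◇(¬p ∨ q) is true at t.
Satisfying worlds: {u, v, w, x, y, z, t, m}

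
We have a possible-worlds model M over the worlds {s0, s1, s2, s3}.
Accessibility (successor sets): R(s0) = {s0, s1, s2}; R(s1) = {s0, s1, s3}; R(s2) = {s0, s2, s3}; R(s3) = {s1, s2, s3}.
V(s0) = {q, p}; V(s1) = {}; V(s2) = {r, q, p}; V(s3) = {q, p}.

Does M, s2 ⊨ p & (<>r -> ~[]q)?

No

At s2: p is true, <>r -> ~[]q is false, so p & (<>r -> ~[]q) is false.
  At s2: <>r is true, ~[]q is false, so <>r -> ~[]q is false.
    At s2: <>r requires r at some successor in {s0, s2, s3}.
      r holds at s2, so <>r is true at s2.
    At s2: []q is true, so ~[]q is false.
      At s2: []q requires q at every successor {s0, s2, s3}.
        At s0: q is true.
        At s2: q is true.
        At s3: q is true.
      So []q is true at s2.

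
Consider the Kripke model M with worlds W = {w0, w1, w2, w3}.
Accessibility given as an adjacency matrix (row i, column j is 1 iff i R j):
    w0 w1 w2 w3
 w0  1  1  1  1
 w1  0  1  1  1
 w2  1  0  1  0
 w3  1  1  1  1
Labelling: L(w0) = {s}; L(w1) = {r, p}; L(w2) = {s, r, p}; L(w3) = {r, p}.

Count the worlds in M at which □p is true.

1

Recall that □ψ holds at a world iff ψ holds at every accessible world, and ◇ψ holds iff ψ holds at some accessible world.
Let φ = □p. Evaluate φ at each world:
  w0 (successors {w0, w1, w2, w3}): φ is false.
  w1 (successors {w1, w2, w3}): φ is true.
  w2 (successors {w0, w2}): φ is false.
  w3 (successors {w0, w1, w2, w3}): φ is false.
For instance, at w0:
  At w0: □p requires p at every successor {w0, w1, w2, w3}.
    p fails at w0, so □p is false at w0.
Satisfying worlds: {w1}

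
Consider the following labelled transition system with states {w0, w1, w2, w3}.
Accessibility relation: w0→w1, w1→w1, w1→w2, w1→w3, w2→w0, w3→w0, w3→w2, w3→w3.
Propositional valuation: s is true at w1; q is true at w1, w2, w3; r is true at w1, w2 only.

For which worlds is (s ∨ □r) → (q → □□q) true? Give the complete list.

w0, w2, w3

Recall that □ψ holds at a world iff ψ holds at every accessible world, and ◇ψ holds iff ψ holds at some accessible world.
Let φ = (s ∨ □r) → (q → □□q). Evaluate φ at each world:
  w0 (successors {w1}): φ is true.
  w1 (successors {w1, w2, w3}): φ is false.
  w2 (successors {w0}): φ is true.
  w3 (successors {w0, w2, w3}): φ is true.
For instance, at w2:
  At w2: s ∨ □r is false, q → □□q is true, so (s ∨ □r) → (q → □□q) is true.
    At w2: s is false, □r is false, so s ∨ □r is false.
      At w2: □r requires r at every successor {w0}.
        r fails at w0, so □r is false at w2.
    At w2: q is true, □□q is true, so q → □□q is true.
      At w2: □□q requires □q at every successor {w0}.
        At w0: □q is true.
      So □□q is true at w2.
Satisfying worlds: {w0, w2, w3}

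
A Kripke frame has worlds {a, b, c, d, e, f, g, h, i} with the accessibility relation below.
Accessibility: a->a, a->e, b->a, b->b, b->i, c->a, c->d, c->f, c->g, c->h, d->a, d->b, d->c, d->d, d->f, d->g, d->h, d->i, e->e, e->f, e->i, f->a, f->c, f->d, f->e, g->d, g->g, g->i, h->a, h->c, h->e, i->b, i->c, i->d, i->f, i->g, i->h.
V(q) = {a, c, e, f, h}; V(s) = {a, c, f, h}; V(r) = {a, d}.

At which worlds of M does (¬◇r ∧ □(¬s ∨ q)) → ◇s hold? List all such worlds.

a, b, c, d, e, f, g, h, i

Recall that □ψ holds at a world iff ψ holds at every accessible world, and ◇ψ holds iff ψ holds at some accessible world.
Let φ = (¬◇r ∧ □(¬s ∨ q)) → ◇s. Evaluate φ at each world:
  a (successors {a, e}): φ is true.
  b (successors {a, b, i}): φ is true.
  c (successors {a, d, f, g, h}): φ is true.
  d (successors {a, b, c, d, f, g, h, i}): φ is true.
  e (successors {e, f, i}): φ is true.
  f (successors {a, c, d, e}): φ is true.
  g (successors {d, g, i}): φ is true.
  h (successors {a, c, e}): φ is true.
  i (successors {b, c, d, f, g, h}): φ is true.
For instance, at b:
  At b: ¬◇r ∧ □(¬s ∨ q) is false, ◇s is true, so (¬◇r ∧ □(¬s ∨ q)) → ◇s is true.
    At b: ¬◇r is false, □(¬s ∨ q) is true, so ¬◇r ∧ □(¬s ∨ q) is false.
      At b: ◇r is true, so ¬◇r is false.
      At b: □(¬s ∨ q) requires ¬s ∨ q at every successor {a, b, i}.
        At a: ¬s ∨ q is true.
        At b: ¬s ∨ q is true.
        At i: ¬s ∨ q is true.
      So □(¬s ∨ q) is true at b.
    At b: ◇s requires s at some successor in {a, b, i}.
      s holds at a, so ◇s is true at b.
Satisfying worlds: {a, b, c, d, e, f, g, h, i}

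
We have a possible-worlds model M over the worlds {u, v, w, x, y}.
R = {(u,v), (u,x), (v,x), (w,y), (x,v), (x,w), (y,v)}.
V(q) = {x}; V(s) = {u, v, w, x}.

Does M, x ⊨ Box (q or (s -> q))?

No

At x: Box (q or (s -> q)) requires q or (s -> q) at every successor {v, w}.
  q or (s -> q) fails at v, so Box (q or (s -> q)) is false at x.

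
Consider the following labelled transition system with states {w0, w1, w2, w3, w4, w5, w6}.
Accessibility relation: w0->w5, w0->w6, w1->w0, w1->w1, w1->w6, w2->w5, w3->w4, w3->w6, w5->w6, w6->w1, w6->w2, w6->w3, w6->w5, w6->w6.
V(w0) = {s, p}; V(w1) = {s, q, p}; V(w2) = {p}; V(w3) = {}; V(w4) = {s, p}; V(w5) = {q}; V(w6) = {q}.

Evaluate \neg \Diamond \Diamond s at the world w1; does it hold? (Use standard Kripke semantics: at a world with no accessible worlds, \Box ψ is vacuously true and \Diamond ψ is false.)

At w1: \Diamond \Diamond s is true, so \neg \Diamond \Diamond s is false.
  At w1: \Diamond \Diamond s requires \Diamond s at some successor in {w0, w1, w6}.
    \Diamond s holds at w1, so \Diamond \Diamond s is true at w1.
      At w1: \Diamond s requires s at some successor in {w0, w1, w6}.
        s holds at w0, so \Diamond s is true at w1.

No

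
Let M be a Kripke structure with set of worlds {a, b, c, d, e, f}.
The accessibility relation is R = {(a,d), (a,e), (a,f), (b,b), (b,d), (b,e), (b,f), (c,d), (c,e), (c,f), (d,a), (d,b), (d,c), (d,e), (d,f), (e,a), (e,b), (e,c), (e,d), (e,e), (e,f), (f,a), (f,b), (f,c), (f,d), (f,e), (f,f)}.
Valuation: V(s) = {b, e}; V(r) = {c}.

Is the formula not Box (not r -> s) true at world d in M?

Yes

At d: Box (not r -> s) is false, so not Box (not r -> s) is true.
  At d: Box (not r -> s) requires not r -> s at every successor {a, b, c, e, f}.
    not r -> s fails at a, so Box (not r -> s) is false at d.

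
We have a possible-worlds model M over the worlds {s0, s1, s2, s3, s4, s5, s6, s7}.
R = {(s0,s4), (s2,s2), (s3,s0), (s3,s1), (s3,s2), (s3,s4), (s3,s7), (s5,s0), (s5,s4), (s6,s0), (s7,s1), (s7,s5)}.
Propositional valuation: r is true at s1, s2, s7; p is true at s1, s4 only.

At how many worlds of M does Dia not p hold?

Let φ = Dia not p. Evaluate φ at each world:
  s0 (successors {s4}): φ is false.
  s1 (successors ∅): φ is false.
  s2 (successors {s2}): φ is true.
  s3 (successors {s0, s1, s2, s4, s7}): φ is true.
  s4 (successors ∅): φ is false.
  s5 (successors {s0, s4}): φ is true.
  s6 (successors {s0}): φ is true.
  s7 (successors {s1, s5}): φ is true.
For instance, at s6:
  At s6: Dia not p requires not p at some successor in {s0}.
    not p holds at s0, so Dia not p is true at s6.
Satisfying worlds: {s2, s3, s5, s6, s7}

5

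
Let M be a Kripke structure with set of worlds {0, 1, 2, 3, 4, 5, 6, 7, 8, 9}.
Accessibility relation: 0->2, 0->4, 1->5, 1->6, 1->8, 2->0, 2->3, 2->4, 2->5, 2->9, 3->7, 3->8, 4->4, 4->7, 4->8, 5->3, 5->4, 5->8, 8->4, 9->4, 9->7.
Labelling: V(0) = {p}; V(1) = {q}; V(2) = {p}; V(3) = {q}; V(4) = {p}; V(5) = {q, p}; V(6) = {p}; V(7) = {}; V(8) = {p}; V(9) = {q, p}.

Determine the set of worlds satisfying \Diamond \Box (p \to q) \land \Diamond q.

1

Let φ = \Diamond \Box (p \to q) \land \Diamond q. Evaluate φ at each world:
  0 (successors {2, 4}): φ is false.
  1 (successors {5, 6, 8}): φ is true.
  2 (successors {0, 3, 4, 5, 9}): φ is false.
  3 (successors {7, 8}): φ is false.
  4 (successors {4, 7, 8}): φ is false.
  5 (successors {3, 4, 8}): φ is false.
  6 (successors ∅): φ is false.
  7 (successors ∅): φ is false.
  8 (successors {4}): φ is false.
  9 (successors {4, 7}): φ is false.
For instance, at 8:
  At 8: \Diamond \Box (p \to q) is false, \Diamond q is false, so \Diamond \Box (p \to q) \land \Diamond q is false.
    At 8: \Diamond \Box (p \to q) requires \Box (p \to q) at some successor in {4}.
      At 4: \Box (p \to q) is false.
    So \Diamond \Box (p \to q) is false at 8.
    At 8: \Diamond q requires q at some successor in {4}.
      At 4: q is false.
    So \Diamond q is false at 8.
Satisfying worlds: {1}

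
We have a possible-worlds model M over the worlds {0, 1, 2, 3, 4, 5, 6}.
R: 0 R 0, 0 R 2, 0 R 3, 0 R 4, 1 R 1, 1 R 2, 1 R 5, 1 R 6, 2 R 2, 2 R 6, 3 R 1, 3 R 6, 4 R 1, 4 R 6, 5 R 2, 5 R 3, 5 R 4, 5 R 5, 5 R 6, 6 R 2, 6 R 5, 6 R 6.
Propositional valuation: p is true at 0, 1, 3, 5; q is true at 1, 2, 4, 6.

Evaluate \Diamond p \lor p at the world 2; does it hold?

No

At 2: \Diamond p is false, p is false, so \Diamond p \lor p is false.
  At 2: \Diamond p requires p at some successor in {2, 6}.
    At 2: p is false.
    At 6: p is false.
  So \Diamond p is false at 2.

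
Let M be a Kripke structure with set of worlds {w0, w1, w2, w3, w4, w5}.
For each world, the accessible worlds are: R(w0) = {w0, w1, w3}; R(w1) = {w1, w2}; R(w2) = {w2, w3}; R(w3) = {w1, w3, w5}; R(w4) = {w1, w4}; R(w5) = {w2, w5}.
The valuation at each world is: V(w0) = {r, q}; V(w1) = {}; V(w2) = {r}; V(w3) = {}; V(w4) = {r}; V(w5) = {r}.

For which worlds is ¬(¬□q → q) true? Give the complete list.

w1, w2, w3, w4, w5

Let φ = ¬(¬□q → q). Evaluate φ at each world:
  w0 (successors {w0, w1, w3}): φ is false.
  w1 (successors {w1, w2}): φ is true.
  w2 (successors {w2, w3}): φ is true.
  w3 (successors {w1, w3, w5}): φ is true.
  w4 (successors {w1, w4}): φ is true.
  w5 (successors {w2, w5}): φ is true.
For instance, at w3:
  At w3: ¬□q → q is false, so ¬(¬□q → q) is true.
    At w3: ¬□q is true, q is false, so ¬□q → q is false.
      At w3: □q is false, so ¬□q is true.
Satisfying worlds: {w1, w2, w3, w4, w5}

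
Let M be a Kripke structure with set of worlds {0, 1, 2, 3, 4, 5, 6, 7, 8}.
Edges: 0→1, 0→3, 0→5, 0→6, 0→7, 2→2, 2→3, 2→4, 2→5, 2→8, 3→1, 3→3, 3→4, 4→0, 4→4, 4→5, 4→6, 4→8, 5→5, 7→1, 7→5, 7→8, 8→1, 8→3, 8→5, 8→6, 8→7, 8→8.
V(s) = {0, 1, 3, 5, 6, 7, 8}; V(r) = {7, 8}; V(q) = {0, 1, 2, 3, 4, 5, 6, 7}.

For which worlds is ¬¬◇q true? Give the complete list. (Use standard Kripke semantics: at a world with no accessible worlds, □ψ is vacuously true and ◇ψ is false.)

0, 2, 3, 4, 5, 7, 8

Let φ = ¬¬◇q. Evaluate φ at each world:
  0 (successors {1, 3, 5, 6, 7}): φ is true.
  1 (successors ∅): φ is false.
  2 (successors {2, 3, 4, 5, 8}): φ is true.
  3 (successors {1, 3, 4}): φ is true.
  4 (successors {0, 4, 5, 6, 8}): φ is true.
  5 (successors {5}): φ is true.
  6 (successors ∅): φ is false.
  7 (successors {1, 5, 8}): φ is true.
  8 (successors {1, 3, 5, 6, 7, 8}): φ is true.
For instance, at 7:
  At 7: ¬◇q is false, so ¬¬◇q is true.
    At 7: ◇q is true, so ¬◇q is false.
      At 7: ◇q requires q at some successor in {1, 5, 8}.
        q holds at 1, so ◇q is true at 7.
Satisfying worlds: {0, 2, 3, 4, 5, 7, 8}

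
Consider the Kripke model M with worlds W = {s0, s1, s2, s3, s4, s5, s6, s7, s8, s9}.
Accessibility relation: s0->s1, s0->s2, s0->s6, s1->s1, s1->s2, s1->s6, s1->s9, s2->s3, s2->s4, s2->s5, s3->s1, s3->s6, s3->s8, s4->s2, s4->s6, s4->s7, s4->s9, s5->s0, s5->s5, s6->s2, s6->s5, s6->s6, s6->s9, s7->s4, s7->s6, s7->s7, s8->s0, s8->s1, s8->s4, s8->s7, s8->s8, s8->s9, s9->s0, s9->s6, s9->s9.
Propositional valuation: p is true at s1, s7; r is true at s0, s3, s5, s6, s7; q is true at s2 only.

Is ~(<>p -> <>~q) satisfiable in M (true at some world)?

No

Let φ = ~(<>p -> <>~q). Evaluate φ at each world:
  s0 (successors {s1, s2, s6}): φ is false.
  s1 (successors {s1, s2, s6, s9}): φ is false.
  s2 (successors {s3, s4, s5}): φ is false.
  s3 (successors {s1, s6, s8}): φ is false.
  s4 (successors {s2, s6, s7, s9}): φ is false.
  s5 (successors {s0, s5}): φ is false.
  s6 (successors {s2, s5, s6, s9}): φ is false.
  s7 (successors {s4, s6, s7}): φ is false.
  s8 (successors {s0, s1, s4, s7, s8, s9}): φ is false.
  s9 (successors {s0, s6, s9}): φ is false.
For instance, at s6:
  At s6: <>p -> <>~q is true, so ~(<>p -> <>~q) is false.
    At s6: <>p is false, <>~q is true, so <>p -> <>~q is true.
      At s6: <>p requires p at some successor in {s2, s5, s6, s9}.
        At s2: p is false.
        At s5: p is false.
        At s6: p is false.
        At s9: p is false.
      So <>p is false at s6.
      At s6: <>~q requires ~q at some successor in {s2, s5, s6, s9}.
        ~q holds at s5, so <>~q is true at s6.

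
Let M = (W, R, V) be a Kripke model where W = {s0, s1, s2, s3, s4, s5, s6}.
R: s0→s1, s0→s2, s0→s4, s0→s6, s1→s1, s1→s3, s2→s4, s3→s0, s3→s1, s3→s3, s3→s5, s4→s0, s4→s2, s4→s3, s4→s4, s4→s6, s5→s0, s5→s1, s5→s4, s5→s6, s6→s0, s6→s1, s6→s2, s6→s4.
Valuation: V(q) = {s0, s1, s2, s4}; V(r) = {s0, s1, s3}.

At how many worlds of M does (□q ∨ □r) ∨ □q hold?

Let φ = (□q ∨ □r) ∨ □q. Evaluate φ at each world:
  s0 (successors {s1, s2, s4, s6}): φ is false.
  s1 (successors {s1, s3}): φ is true.
  s2 (successors {s4}): φ is true.
  s3 (successors {s0, s1, s3, s5}): φ is false.
  s4 (successors {s0, s2, s3, s4, s6}): φ is false.
  s5 (successors {s0, s1, s4, s6}): φ is false.
  s6 (successors {s0, s1, s2, s4}): φ is true.
For instance, at s0:
  At s0: □q ∨ □r is false, □q is false, so (□q ∨ □r) ∨ □q is false.
    At s0: □q is false, □r is false, so □q ∨ □r is false.
      At s0: □q requires q at every successor {s1, s2, s4, s6}.
        q fails at s6, so □q is false at s0.
      At s0: □r requires r at every successor {s1, s2, s4, s6}.
        r fails at s2, so □r is false at s0.
    At s0: □q requires q at every successor {s1, s2, s4, s6}.
      q fails at s6, so □q is false at s0.
Satisfying worlds: {s1, s2, s6}

3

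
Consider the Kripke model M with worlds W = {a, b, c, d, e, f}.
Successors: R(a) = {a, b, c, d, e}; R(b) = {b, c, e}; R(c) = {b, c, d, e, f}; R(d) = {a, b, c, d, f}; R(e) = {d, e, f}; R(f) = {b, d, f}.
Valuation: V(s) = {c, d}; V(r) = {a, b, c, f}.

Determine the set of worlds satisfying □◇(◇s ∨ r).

a, b, c, d, e, f

Recall that □ψ holds at a world iff ψ holds at every accessible world, and ◇ψ holds iff ψ holds at some accessible world.
Let φ = □◇(◇s ∨ r). Evaluate φ at each world:
  a (successors {a, b, c, d, e}): φ is true.
  b (successors {b, c, e}): φ is true.
  c (successors {b, c, d, e, f}): φ is true.
  d (successors {a, b, c, d, f}): φ is true.
  e (successors {d, e, f}): φ is true.
  f (successors {b, d, f}): φ is true.
For instance, at d:
  At d: □◇(◇s ∨ r) requires ◇(◇s ∨ r) at every successor {a, b, c, d, f}.
    At a: ◇(◇s ∨ r) is true.
    At b: ◇(◇s ∨ r) is true.
    At c: ◇(◇s ∨ r) is true.
    At d: ◇(◇s ∨ r) is true.
    At f: ◇(◇s ∨ r) is true.
  So □◇(◇s ∨ r) is true at d.
Satisfying worlds: {a, b, c, d, e, f}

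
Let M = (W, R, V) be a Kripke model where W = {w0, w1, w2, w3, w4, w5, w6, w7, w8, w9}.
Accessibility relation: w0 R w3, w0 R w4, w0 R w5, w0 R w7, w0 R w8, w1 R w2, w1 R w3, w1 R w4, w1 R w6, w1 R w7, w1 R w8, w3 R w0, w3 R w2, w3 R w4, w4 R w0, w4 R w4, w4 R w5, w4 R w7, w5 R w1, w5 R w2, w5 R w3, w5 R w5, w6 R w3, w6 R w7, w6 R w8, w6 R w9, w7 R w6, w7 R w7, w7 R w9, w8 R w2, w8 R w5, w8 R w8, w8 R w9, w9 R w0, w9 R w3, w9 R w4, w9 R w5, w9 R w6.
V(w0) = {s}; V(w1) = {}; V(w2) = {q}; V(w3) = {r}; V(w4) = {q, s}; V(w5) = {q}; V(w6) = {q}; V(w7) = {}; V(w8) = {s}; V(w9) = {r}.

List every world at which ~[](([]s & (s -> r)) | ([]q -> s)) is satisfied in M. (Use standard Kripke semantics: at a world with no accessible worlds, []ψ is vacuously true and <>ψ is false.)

none

Recall that []ψ holds at a world iff ψ holds at every accessible world, and <>ψ holds iff ψ holds at some accessible world.
Let φ = ~[](([]s & (s -> r)) | ([]q -> s)). Evaluate φ at each world:
  w0 (successors {w3, w4, w5, w7, w8}): φ is false.
  w1 (successors {w2, w3, w4, w6, w7, w8}): φ is false.
  w2 (successors ∅): φ is false.
  w3 (successors {w0, w2, w4}): φ is false.
  w4 (successors {w0, w4, w5, w7}): φ is false.
  w5 (successors {w1, w2, w3, w5}): φ is false.
  w6 (successors {w3, w7, w8, w9}): φ is false.
  w7 (successors {w6, w7, w9}): φ is false.
  w8 (successors {w2, w5, w8, w9}): φ is false.
  w9 (successors {w0, w3, w4, w5, w6}): φ is false.
For instance, at w7:
  At w7: [](([]s & (s -> r)) | ([]q -> s)) is true, so ~[](([]s & (s -> r)) | ([]q -> s)) is false.
    At w7: [](([]s & (s -> r)) | ([]q -> s)) requires ([]s & (s -> r)) | ([]q -> s) at every successor {w6, w7, w9}.
      At w6: ([]s & (s -> r)) | ([]q -> s) is true.
      At w7: ([]s & (s -> r)) | ([]q -> s) is true.
      At w9: ([]s & (s -> r)) | ([]q -> s) is true.
    So [](([]s & (s -> r)) | ([]q -> s)) is true at w7.
Satisfying worlds: none.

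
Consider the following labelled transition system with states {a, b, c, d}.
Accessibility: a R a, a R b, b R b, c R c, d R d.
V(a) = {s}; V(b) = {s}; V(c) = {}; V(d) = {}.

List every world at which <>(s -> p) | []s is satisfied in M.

a, b, c, d

Let φ = <>(s -> p) | []s. Evaluate φ at each world:
  a (successors {a, b}): φ is true.
  b (successors {b}): φ is true.
  c (successors {c}): φ is true.
  d (successors {d}): φ is true.
For instance, at c:
  At c: <>(s -> p) is true, []s is false, so <>(s -> p) | []s is true.
    At c: <>(s -> p) requires s -> p at some successor in {c}.
      s -> p holds at c, so <>(s -> p) is true at c.
    At c: []s requires s at every successor {c}.
      s fails at c, so []s is false at c.
Satisfying worlds: {a, b, c, d}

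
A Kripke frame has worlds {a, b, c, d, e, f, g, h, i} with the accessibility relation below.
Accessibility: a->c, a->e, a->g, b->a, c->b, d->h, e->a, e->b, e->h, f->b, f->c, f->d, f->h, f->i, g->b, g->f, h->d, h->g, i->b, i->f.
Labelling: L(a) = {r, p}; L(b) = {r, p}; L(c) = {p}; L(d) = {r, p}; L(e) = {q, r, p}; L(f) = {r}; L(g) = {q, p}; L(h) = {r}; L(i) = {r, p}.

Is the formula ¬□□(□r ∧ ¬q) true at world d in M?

At d: □□(□r ∧ ¬q) is false, so ¬□□(□r ∧ ¬q) is true.
  At d: □□(□r ∧ ¬q) requires □(□r ∧ ¬q) at every successor {h}.
    □(□r ∧ ¬q) fails at h, so □□(□r ∧ ¬q) is false at d.
      At h: □(□r ∧ ¬q) requires □r ∧ ¬q at every successor {d, g}.
        □r ∧ ¬q fails at g, so □(□r ∧ ¬q) is false at h.

Yes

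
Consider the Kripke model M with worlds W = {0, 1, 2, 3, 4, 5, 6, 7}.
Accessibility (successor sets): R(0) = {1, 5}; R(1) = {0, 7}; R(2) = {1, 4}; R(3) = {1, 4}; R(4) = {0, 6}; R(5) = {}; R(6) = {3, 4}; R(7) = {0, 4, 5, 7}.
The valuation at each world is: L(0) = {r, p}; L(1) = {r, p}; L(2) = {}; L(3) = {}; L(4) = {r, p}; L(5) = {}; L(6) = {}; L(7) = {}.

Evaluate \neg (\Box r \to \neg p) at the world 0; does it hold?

No

At 0: \Box r \to \neg p is true, so \neg (\Box r \to \neg p) is false.
  At 0: \Box r is false, \neg p is false, so \Box r \to \neg p is true.
    At 0: \Box r requires r at every successor {1, 5}.
      r fails at 5, so \Box r is false at 0.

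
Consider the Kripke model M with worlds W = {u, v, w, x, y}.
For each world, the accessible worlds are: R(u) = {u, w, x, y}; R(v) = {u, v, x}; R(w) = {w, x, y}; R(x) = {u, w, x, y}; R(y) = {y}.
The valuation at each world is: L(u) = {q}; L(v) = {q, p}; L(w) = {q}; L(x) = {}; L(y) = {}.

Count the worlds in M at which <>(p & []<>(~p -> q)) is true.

Let φ = <>(p & []<>(~p -> q)). Evaluate φ at each world:
  u (successors {u, w, x, y}): φ is false.
  v (successors {u, v, x}): φ is true.
  w (successors {w, x, y}): φ is false.
  x (successors {u, w, x, y}): φ is false.
  y (successors {y}): φ is false.
For instance, at y:
  At y: <>(p & []<>(~p -> q)) requires p & []<>(~p -> q) at some successor in {y}.
    At y: p & []<>(~p -> q) is false.
  So <>(p & []<>(~p -> q)) is false at y.
Satisfying worlds: {v}

1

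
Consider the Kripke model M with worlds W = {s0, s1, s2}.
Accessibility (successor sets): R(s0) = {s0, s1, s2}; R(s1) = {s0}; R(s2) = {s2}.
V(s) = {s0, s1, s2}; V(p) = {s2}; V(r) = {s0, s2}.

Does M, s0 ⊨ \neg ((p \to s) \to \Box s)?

At s0: (p \to s) \to \Box s is true, so \neg ((p \to s) \to \Box s) is false.
  At s0: p \to s is true, \Box s is true, so (p \to s) \to \Box s is true.
    At s0: \Box s requires s at every successor {s0, s1, s2}.
      At s0: s is true.
      At s1: s is true.
      At s2: s is true.
    So \Box s is true at s0.

No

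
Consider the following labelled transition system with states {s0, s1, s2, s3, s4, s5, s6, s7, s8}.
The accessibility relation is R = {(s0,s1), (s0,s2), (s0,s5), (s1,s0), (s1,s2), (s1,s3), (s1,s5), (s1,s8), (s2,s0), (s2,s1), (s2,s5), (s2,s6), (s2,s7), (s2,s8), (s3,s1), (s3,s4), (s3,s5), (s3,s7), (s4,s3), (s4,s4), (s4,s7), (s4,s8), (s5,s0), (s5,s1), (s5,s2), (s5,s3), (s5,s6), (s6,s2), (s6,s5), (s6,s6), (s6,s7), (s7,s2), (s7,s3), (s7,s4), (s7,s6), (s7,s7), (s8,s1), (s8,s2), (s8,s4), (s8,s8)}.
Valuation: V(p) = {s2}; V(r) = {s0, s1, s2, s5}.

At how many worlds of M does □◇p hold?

1

Let φ = □◇p. Evaluate φ at each world:
  s0 (successors {s1, s2, s5}): φ is false.
  s1 (successors {s0, s2, s3, s5, s8}): φ is false.
  s2 (successors {s0, s1, s5, s6, s7, s8}): φ is true.
  s3 (successors {s1, s4, s5, s7}): φ is false.
  s4 (successors {s3, s4, s7, s8}): φ is false.
  s5 (successors {s0, s1, s2, s3, s6}): φ is false.
  s6 (successors {s2, s5, s6, s7}): φ is false.
  s7 (successors {s2, s3, s4, s6, s7}): φ is false.
  s8 (successors {s1, s2, s4, s8}): φ is false.
For instance, at s1:
  At s1: □◇p requires ◇p at every successor {s0, s2, s3, s5, s8}.
    ◇p fails at s2, so □◇p is false at s1.
      At s2: ◇p requires p at some successor in {s0, s1, s5, s6, s7, s8}.
        At s0: p is false.
        At s1: p is false.
        At s5: p is false.
        At s6: p is false.
        At s7: p is false.
        At s8: p is false.
      So ◇p is false at s2.
Satisfying worlds: {s2}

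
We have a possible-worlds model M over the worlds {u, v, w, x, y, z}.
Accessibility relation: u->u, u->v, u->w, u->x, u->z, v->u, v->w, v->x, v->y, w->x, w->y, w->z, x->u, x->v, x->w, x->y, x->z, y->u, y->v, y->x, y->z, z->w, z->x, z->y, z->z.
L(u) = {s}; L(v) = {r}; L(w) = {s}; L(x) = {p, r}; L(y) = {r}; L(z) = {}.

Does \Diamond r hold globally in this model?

Yes

Let φ = \Diamond r. Evaluate φ at each world:
  u (successors {u, v, w, x, z}): φ is true.
  v (successors {u, w, x, y}): φ is true.
  w (successors {x, y, z}): φ is true.
  x (successors {u, v, w, y, z}): φ is true.
  y (successors {u, v, x, z}): φ is true.
  z (successors {w, x, y, z}): φ is true.
For instance, at y:
  At y: \Diamond r requires r at some successor in {u, v, x, z}.
    r holds at v, so \Diamond r is true at y.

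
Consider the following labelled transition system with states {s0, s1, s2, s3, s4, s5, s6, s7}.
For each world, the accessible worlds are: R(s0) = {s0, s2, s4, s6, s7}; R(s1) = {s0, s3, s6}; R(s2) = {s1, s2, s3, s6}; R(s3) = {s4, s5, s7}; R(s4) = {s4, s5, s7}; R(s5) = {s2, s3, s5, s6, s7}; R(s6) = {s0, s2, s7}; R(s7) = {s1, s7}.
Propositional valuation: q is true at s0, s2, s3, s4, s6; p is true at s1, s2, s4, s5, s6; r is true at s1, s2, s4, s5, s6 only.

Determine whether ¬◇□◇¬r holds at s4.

No

At s4: ◇□◇¬r is true, so ¬◇□◇¬r is false.
  At s4: ◇□◇¬r requires □◇¬r at some successor in {s4, s5, s7}.
    □◇¬r holds at s4, so ◇□◇¬r is true at s4.
      At s4: □◇¬r requires ◇¬r at every successor {s4, s5, s7}.
        At s4: ◇¬r is true.
        At s5: ◇¬r is true.
        At s7: ◇¬r is true.
      So □◇¬r is true at s4.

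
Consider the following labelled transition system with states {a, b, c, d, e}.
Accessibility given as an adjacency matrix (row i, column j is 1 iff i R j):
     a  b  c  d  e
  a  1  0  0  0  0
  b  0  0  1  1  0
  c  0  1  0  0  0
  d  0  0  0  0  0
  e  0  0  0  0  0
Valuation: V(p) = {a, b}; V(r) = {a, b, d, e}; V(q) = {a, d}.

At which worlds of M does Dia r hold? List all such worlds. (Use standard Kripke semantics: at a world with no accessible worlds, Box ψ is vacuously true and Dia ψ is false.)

a, b, c

Let φ = Dia r. Evaluate φ at each world:
  a (successors {a}): φ is true.
  b (successors {c, d}): φ is true.
  c (successors {b}): φ is true.
  d (successors ∅): φ is false.
  e (successors ∅): φ is false.
For instance, at c:
  At c: Dia r requires r at some successor in {b}.
    r holds at b, so Dia r is true at c.
Satisfying worlds: {a, b, c}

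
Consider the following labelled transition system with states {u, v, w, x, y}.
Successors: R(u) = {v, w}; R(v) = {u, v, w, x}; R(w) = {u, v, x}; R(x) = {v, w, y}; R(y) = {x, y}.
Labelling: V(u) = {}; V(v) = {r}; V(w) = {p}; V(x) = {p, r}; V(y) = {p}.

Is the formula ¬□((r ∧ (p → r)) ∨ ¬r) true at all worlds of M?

No

Recall that □ψ holds at a world iff ψ holds at every accessible world, and ◇ψ holds iff ψ holds at some accessible world.
Let φ = ¬□((r ∧ (p → r)) ∨ ¬r). Evaluate φ at each world:
  u (successors {v, w}): φ is false.
  v (successors {u, v, w, x}): φ is false.
  w (successors {u, v, x}): φ is false.
  x (successors {v, w, y}): φ is false.
  y (successors {x, y}): φ is false.
Detail at u (counterexample):
  At u: □((r ∧ (p → r)) ∨ ¬r) is true, so ¬□((r ∧ (p → r)) ∨ ¬r) is false.
    At u: □((r ∧ (p → r)) ∨ ¬r) requires (r ∧ (p → r)) ∨ ¬r at every successor {v, w}.
      At v: (r ∧ (p → r)) ∨ ¬r is true.
      At w: (r ∧ (p → r)) ∨ ¬r is true.
    So □((r ∧ (p → r)) ∨ ¬r) is true at u.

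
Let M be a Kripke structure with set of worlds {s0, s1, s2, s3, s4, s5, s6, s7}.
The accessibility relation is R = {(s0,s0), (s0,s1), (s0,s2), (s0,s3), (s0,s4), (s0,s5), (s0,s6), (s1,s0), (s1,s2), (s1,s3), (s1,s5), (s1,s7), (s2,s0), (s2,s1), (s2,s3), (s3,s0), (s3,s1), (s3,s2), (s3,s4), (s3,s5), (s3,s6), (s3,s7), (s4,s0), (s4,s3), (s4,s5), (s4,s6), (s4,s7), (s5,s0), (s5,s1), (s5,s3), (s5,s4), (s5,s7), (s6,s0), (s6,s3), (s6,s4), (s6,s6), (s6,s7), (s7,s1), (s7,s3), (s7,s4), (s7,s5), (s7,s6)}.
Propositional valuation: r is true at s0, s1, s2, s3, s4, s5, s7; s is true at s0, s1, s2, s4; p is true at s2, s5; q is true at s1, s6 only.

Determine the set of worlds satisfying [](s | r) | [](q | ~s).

Let φ = [](s | r) | [](q | ~s). Evaluate φ at each world:
  s0 (successors {s0, s1, s2, s3, s4, s5, s6}): φ is false.
  s1 (successors {s0, s2, s3, s5, s7}): φ is true.
  s2 (successors {s0, s1, s3}): φ is true.
  s3 (successors {s0, s1, s2, s4, s5, s6, s7}): φ is false.
  s4 (successors {s0, s3, s5, s6, s7}): φ is false.
  s5 (successors {s0, s1, s3, s4, s7}): φ is true.
  s6 (successors {s0, s3, s4, s6, s7}): φ is false.
  s7 (successors {s1, s3, s4, s5, s6}): φ is false.
For instance, at s0:
  At s0: [](s | r) is false, [](q | ~s) is false, so [](s | r) | [](q | ~s) is false.
    At s0: [](s | r) requires s | r at every successor {s0, s1, s2, s3, s4, s5, s6}.
      s | r fails at s6, so [](s | r) is false at s0.
    At s0: [](q | ~s) requires q | ~s at every successor {s0, s1, s2, s3, s4, s5, s6}.
      q | ~s fails at s0, so [](q | ~s) is false at s0.
Satisfying worlds: {s1, s2, s5}

s1, s2, s5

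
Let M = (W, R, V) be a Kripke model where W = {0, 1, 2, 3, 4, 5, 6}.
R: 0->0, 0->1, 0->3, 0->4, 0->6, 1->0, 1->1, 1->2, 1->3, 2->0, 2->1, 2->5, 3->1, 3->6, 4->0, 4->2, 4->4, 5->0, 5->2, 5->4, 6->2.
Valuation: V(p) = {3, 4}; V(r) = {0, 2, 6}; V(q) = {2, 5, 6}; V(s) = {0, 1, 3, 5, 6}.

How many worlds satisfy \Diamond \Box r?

Let φ = \Diamond \Box r. Evaluate φ at each world:
  0 (successors {0, 1, 3, 4, 6}): φ is true.
  1 (successors {0, 1, 2, 3}): φ is false.
  2 (successors {0, 1, 5}): φ is false.
  3 (successors {1, 6}): φ is true.
  4 (successors {0, 2, 4}): φ is false.
  5 (successors {0, 2, 4}): φ is false.
  6 (successors {2}): φ is false.
For instance, at 6:
  At 6: \Diamond \Box r requires \Box r at some successor in {2}.
    At 2: \Box r is false.
  So \Diamond \Box r is false at 6.
Satisfying worlds: {0, 3}

2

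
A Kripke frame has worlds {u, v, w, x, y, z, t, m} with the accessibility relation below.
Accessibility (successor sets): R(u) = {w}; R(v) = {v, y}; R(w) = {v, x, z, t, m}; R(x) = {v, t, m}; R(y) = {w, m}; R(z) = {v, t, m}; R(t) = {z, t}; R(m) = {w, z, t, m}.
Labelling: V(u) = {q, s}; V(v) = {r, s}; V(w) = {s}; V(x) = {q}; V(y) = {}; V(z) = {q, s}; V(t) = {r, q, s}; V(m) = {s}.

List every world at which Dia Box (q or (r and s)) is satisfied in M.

w, x, z, t, m

Let φ = Dia Box (q or (r and s)). Evaluate φ at each world:
  u (successors {w}): φ is false.
  v (successors {v, y}): φ is false.
  w (successors {v, x, z, t, m}): φ is true.
  x (successors {v, t, m}): φ is true.
  y (successors {w, m}): φ is false.
  z (successors {v, t, m}): φ is true.
  t (successors {z, t}): φ is true.
  m (successors {w, z, t, m}): φ is true.
For instance, at v:
  At v: Dia Box (q or (r and s)) requires Box (q or (r and s)) at some successor in {v, y}.
    At v: Box (q or (r and s)) is false.
    At y: Box (q or (r and s)) is false.
  So Dia Box (q or (r and s)) is false at v.
Satisfying worlds: {w, x, z, t, m}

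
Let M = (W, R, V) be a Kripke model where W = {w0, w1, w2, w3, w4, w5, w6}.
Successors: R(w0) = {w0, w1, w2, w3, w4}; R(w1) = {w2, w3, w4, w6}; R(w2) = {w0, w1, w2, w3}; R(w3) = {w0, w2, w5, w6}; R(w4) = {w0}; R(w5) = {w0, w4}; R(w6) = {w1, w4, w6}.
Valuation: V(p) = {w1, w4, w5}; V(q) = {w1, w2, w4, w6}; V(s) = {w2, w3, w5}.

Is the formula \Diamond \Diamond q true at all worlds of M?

Yes

Let φ = \Diamond \Diamond q. Evaluate φ at each world:
  w0 (successors {w0, w1, w2, w3, w4}): φ is true.
  w1 (successors {w2, w3, w4, w6}): φ is true.
  w2 (successors {w0, w1, w2, w3}): φ is true.
  w3 (successors {w0, w2, w5, w6}): φ is true.
  w4 (successors {w0}): φ is true.
  w5 (successors {w0, w4}): φ is true.
  w6 (successors {w1, w4, w6}): φ is true.
For instance, at w4:
  At w4: \Diamond \Diamond q requires \Diamond q at some successor in {w0}.
    \Diamond q holds at w0, so \Diamond \Diamond q is true at w4.
      At w0: \Diamond q requires q at some successor in {w0, w1, w2, w3, w4}.
        q holds at w1, so \Diamond q is true at w0.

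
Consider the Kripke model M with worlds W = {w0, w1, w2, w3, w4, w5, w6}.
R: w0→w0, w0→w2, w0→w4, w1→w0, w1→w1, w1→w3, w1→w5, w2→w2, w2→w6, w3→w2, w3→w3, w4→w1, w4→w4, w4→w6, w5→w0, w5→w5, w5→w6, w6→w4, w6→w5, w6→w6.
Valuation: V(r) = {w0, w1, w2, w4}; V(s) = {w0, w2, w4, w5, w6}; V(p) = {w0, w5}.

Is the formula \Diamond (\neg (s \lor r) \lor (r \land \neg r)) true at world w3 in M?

Yes

At w3: \Diamond (\neg (s \lor r) \lor (r \land \neg r)) requires \neg (s \lor r) \lor (r \land \neg r) at some successor in {w2, w3}.
  \neg (s \lor r) \lor (r \land \neg r) holds at w3, so \Diamond (\neg (s \lor r) \lor (r \land \neg r)) is true at w3.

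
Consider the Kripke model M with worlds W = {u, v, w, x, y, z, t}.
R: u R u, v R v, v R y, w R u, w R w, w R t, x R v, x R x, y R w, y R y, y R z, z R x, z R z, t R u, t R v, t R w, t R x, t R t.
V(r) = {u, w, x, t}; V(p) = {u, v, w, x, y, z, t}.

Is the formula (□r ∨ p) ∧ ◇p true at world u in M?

At u: □r ∨ p is true, ◇p is true, so (□r ∨ p) ∧ ◇p is true.
  At u: □r is true, p is true, so □r ∨ p is true.
    At u: □r requires r at every successor {u}.
      At u: r is true.
    So □r is true at u.
  At u: ◇p requires p at some successor in {u}.
    p holds at u, so ◇p is true at u.

Yes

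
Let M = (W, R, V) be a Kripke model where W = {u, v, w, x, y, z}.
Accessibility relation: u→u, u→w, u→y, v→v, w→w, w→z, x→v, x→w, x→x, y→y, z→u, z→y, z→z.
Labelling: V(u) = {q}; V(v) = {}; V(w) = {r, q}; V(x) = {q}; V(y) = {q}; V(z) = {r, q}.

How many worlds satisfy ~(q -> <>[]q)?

0

Let φ = ~(q -> <>[]q). Evaluate φ at each world:
  u (successors {u, w, y}): φ is false.
  v (successors {v}): φ is false.
  w (successors {w, z}): φ is false.
  x (successors {v, w, x}): φ is false.
  y (successors {y}): φ is false.
  z (successors {u, y, z}): φ is false.
For instance, at y:
  At y: q -> <>[]q is true, so ~(q -> <>[]q) is false.
    At y: q is true, <>[]q is true, so q -> <>[]q is true.
      At y: <>[]q requires []q at some successor in {y}.
        []q holds at y, so <>[]q is true at y.
Satisfying worlds: none.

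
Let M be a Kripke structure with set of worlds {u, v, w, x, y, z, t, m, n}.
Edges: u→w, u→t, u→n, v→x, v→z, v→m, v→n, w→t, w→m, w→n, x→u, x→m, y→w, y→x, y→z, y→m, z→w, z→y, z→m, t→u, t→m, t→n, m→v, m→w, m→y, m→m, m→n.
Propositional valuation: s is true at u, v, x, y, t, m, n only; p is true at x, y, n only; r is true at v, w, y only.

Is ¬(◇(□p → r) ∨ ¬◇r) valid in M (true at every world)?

Let φ = ¬(◇(□p → r) ∨ ¬◇r). Evaluate φ at each world:
  u (successors {w, t, n}): φ is false.
  v (successors {x, z, m, n}): φ is false.
  w (successors {t, m, n}): φ is false.
  x (successors {u, m}): φ is false.
  y (successors {w, x, z, m}): φ is false.
  z (successors {w, y, m}): φ is false.
  t (successors {u, m, n}): φ is false.
  m (successors {v, w, y, m, n}): φ is false.
  n (successors ∅): φ is false.
Detail at u (counterexample):
  At u: ◇(□p → r) ∨ ¬◇r is true, so ¬(◇(□p → r) ∨ ¬◇r) is false.
    At u: ◇(□p → r) is true, ¬◇r is false, so ◇(□p → r) ∨ ¬◇r is true.
      At u: ◇(□p → r) requires □p → r at some successor in {w, t, n}.
        □p → r holds at w, so ◇(□p → r) is true at u.
      At u: ◇r is true, so ¬◇r is false.

No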